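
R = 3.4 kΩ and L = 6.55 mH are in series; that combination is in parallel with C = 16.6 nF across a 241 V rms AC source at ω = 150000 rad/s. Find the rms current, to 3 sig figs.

585 mA

X_L = ωL = 982 Ω
X_C = 1/(ωC) = 402 Ω
Branch 1 (R+jX_L): Z₁ = 3400 + j982 Ω, |Z₁| = 3540 Ω
Branch 2 (−jX_C): Z₂ = −j402 Ω
Parallel: Z = Z₁Z₂/(Z₁+Z₂), |Z| = 412 Ω, ∠Z = -83.6°
I = V/|Z| = 241/412 = 585 mA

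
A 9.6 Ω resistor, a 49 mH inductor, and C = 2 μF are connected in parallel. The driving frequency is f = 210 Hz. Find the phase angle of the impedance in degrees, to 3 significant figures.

ω = 2πf = 1319 rad/s
X_L = ωL = 64.7 Ω
X_C = 1/(ωC) = 379 Ω
Parallel: admittances add. Y = 1/R + 1/(jωL) + jωC
Y = (0.104 − j0.0128) S
|Y| = 0.105 S → |Z| = 1/|Y| = 9.53 Ω, ∠Z = −∠Y = 7.02°

7.02°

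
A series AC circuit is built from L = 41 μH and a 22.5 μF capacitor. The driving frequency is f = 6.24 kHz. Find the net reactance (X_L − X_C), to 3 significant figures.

0.474 Ω

ω = 2πf = 39210 rad/s
X_L = ωL = 1.61 Ω
X_C = 1/(ωC) = 1.13 Ω
X = 1.61 − 1.13 = 0.474 Ω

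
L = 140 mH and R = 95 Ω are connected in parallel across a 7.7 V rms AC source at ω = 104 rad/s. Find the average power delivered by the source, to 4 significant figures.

624.1 mW

X_L = ωL = 14.56 Ω
Parallel: admittances add. Y = 1/R + 1/(jωL)
Y = (0.01053 − j0.06868) S
|Y| = 0.06948 S → |Z| = 1/|Y| = 14.39 Ω, ∠Z = −∠Y = 81.29°
I = V/|Z| = 535.0 mA
P = VI cos φ = 7.7 × 0.5350 × cos(81.29°) = 624.1 mW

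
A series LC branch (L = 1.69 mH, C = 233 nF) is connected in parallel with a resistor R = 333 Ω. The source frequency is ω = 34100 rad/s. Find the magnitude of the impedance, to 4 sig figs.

66.84 Ω

X_L = ωL = 57.63 Ω
X_C = 1/(ωC) = 125.9 Ω
Branch 1: Z₁ = R = 333.0 Ω
Branch 2 (series LC): Z₂ = j(X_L − X_C) = −j68.23 Ω
Parallel: Z = Z₁Z₂/(Z₁+Z₂), |Z| = 66.84 Ω, ∠Z = -78.42°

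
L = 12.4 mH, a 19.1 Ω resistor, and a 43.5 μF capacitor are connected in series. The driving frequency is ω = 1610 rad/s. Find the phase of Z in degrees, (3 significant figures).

16.6°

X_L = ωL = 20.0 Ω
X_C = 1/(ωC) = 14.3 Ω
Net reactance X = X_L − X_C = 5.69 Ω
Z = 19.1 + j5.69 Ω
|Z| = √(19.1² + 5.69²) = 19.9 Ω
∠Z = arctan(5.69/19.1) = 16.6°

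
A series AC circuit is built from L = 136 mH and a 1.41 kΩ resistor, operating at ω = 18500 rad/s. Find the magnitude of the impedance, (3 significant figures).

X_L = ωL = 2520 Ω
Z = 1410 + j2520 Ω
|Z| = √(1410² + 2520²) = 2880 Ω

2880 Ω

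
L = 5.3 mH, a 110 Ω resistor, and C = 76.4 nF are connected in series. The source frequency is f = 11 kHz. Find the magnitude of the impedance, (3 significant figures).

ω = 2πf = 69120 rad/s
X_L = ωL = 366 Ω
X_C = 1/(ωC) = 189 Ω
Net reactance X = X_L − X_C = 177 Ω
Z = 110 + j177 Ω
|Z| = √(110² + 177²) = 208 Ω

208 Ω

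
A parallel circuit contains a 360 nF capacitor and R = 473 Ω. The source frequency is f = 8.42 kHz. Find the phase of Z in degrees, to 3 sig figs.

-83.7°

ω = 2πf = 52900 rad/s
X_C = 1/(ωC) = 52.5 Ω
Parallel: admittances add. Y = 1/R + jωC
Y = (0.00211 + j0.0190) S
|Y| = 0.0192 S → |Z| = 1/|Y| = 52.2 Ω, ∠Z = −∠Y = -83.7°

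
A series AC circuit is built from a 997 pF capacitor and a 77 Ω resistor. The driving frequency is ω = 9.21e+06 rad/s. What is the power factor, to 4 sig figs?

0.5773

X_C = 1/(ωC) = 108.9 Ω
Z = 77.00 − j108.9 Ω
|Z| = √(77.00² + 108.9²) = 133.4 Ω
∠Z = arctan(-108.9/77.00) = -54.74°
cos φ = cos(-54.74°) = 0.5773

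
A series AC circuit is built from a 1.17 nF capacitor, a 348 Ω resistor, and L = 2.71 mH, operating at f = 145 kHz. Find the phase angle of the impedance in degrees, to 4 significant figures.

77.19°

ω = 2πf = 911100 rad/s
X_L = ωL = 2469 Ω
X_C = 1/(ωC) = 938.1 Ω
Net reactance X = X_L − X_C = 1531 Ω
Z = 348.0 + j1531 Ω
|Z| = √(348.0² + 1531²) = 1570 Ω
∠Z = arctan(1531/348.0) = 77.19°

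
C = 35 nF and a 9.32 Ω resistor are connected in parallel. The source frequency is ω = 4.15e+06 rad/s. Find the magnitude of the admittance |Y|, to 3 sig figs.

181 mS

X_C = 1/(ωC) = 6.88 Ω
Parallel: admittances add. Y = 1/R + jωC
Y = (0.107 + j0.145) S
|Y| = 0.181 S → |Z| = 1/|Y| = 5.54 Ω, ∠Z = −∠Y = -53.5°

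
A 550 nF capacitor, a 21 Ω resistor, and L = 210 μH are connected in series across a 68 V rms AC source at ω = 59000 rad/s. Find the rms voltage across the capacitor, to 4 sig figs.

75.01 V

X_L = ωL = 12.39 Ω
X_C = 1/(ωC) = 30.82 Ω
Net reactance X = X_L − X_C = -18.43 Ω
Z = 21.00 − j18.43 Ω
|Z| = √(21.00² + 18.43²) = 27.94 Ω
I = V/|Z| = 2.434 A
V_C = I·|Z_C| = 2.434 × 30.82 = 75.01 V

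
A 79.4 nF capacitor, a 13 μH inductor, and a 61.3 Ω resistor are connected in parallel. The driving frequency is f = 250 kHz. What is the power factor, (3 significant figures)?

ω = 2πf = 1.571e+06 rad/s
X_L = ωL = 20.4 Ω
X_C = 1/(ωC) = 8.02 Ω
Parallel: admittances add. Y = 1/R + 1/(jωL) + jωC
Y = (0.0163 + j0.0758) S
|Y| = 0.0775 S → |Z| = 1/|Y| = 12.9 Ω, ∠Z = −∠Y = -77.8°
cos φ = cos(-77.8°) = 0.211

0.211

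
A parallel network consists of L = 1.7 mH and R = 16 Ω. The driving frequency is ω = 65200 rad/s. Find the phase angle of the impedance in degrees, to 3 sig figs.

8.21°

X_L = ωL = 111 Ω
Parallel: admittances add. Y = 1/R + 1/(jωL)
Y = (0.0625 − j0.00902) S
|Y| = 0.0631 S → |Z| = 1/|Y| = 15.8 Ω, ∠Z = −∠Y = 8.21°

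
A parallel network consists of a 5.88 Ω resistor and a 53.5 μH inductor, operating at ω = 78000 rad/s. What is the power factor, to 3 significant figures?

X_L = ωL = 4.17 Ω
Parallel: admittances add. Y = 1/R + 1/(jωL)
Y = (0.170 − j0.240) S
|Y| = 0.294 S → |Z| = 1/|Y| = 3.40 Ω, ∠Z = −∠Y = 54.6°
cos φ = cos(54.6°) = 0.579

0.579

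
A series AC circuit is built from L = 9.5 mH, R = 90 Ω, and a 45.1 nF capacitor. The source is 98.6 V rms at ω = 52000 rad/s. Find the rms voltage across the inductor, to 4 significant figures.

432.7 V

X_L = ωL = 494.0 Ω
X_C = 1/(ωC) = 426.4 Ω
Net reactance X = X_L − X_C = 67.60 Ω
Z = 90.00 + j67.60 Ω
|Z| = √(90.00² + 67.60²) = 112.6 Ω
I = V/|Z| = 876.0 mA
V_L = I·|Z_L| = 0.8760 × 494.0 = 432.7 V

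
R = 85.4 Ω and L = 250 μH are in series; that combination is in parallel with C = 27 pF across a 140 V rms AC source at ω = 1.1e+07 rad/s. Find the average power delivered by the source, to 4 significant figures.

X_L = ωL = 2750 Ω
X_C = 1/(ωC) = 3367 Ω
Branch 1 (R+jX_L): Z₁ = 85.40 + j2750 Ω, |Z₁| = 2751 Ω
Branch 2 (−jX_C): Z₂ = −j3367 Ω
Parallel: Z = Z₁Z₂/(Z₁+Z₂), |Z| = 14870 Ω, ∠Z = 80.34°
I = V/|Z| = 9.413 mA
P = VI cos φ = 140 × 0.009413 × cos(80.34°) = 221.1 mW

221.1 mW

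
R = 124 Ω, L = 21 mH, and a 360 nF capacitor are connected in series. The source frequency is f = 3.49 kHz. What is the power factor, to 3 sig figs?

0.348

ω = 2πf = 21930 rad/s
X_L = ωL = 460 Ω
X_C = 1/(ωC) = 127 Ω
Net reactance X = X_L − X_C = 334 Ω
Z = 124 + j334 Ω
|Z| = √(124² + 334²) = 356 Ω
∠Z = arctan(334/124) = 69.6°
cos φ = cos(69.6°) = 0.348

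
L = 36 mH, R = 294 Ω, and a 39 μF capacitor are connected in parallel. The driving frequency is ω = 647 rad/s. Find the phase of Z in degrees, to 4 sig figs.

X_L = ωL = 23.29 Ω
X_C = 1/(ωC) = 39.63 Ω
Parallel: admittances add. Y = 1/R + 1/(jωL) + jωC
Y = (0.003401 − j0.01770) S
|Y| = 0.01802 S → |Z| = 1/|Y| = 55.48 Ω, ∠Z = −∠Y = 79.12°

79.12°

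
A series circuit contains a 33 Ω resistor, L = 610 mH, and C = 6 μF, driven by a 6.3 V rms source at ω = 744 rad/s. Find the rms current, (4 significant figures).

27.13 mA

X_L = ωL = 453.8 Ω
X_C = 1/(ωC) = 224.0 Ω
Net reactance X = X_L − X_C = 229.8 Ω
Z = 33.00 + j229.8 Ω
|Z| = √(33.00² + 229.8²) = 232.2 Ω
I = V/|Z| = 6.3/232.2 = 27.13 mA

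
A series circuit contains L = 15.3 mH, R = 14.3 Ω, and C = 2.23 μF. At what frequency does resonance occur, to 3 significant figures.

ω₀ = 1/√(LC) = 1/√(0.0153 × 2.23e-06) = 5414 rad/s
f₀ = ω₀/(2π) = 862 Hz

862 Hz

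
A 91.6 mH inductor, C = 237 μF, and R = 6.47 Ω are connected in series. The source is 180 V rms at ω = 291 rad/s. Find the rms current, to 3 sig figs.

13.1 A

X_L = ωL = 26.7 Ω
X_C = 1/(ωC) = 14.5 Ω
Net reactance X = X_L − X_C = 12.2 Ω
Z = 6.47 + j12.2 Ω
|Z| = √(6.47² + 12.2²) = 13.8 Ω
I = V/|Z| = 180/13.8 = 13.1 A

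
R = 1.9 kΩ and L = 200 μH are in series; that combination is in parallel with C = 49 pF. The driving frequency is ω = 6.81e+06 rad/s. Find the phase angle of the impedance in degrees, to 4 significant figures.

X_L = ωL = 1362 Ω
X_C = 1/(ωC) = 2997 Ω
Branch 1 (R+jX_L): Z₁ = 1900 + j1362 Ω, |Z₁| = 2338 Ω
Branch 2 (−jX_C): Z₂ = −j2997 Ω
Parallel: Z = Z₁Z₂/(Z₁+Z₂), |Z| = 2795 Ω, ∠Z = -13.66°

-13.66°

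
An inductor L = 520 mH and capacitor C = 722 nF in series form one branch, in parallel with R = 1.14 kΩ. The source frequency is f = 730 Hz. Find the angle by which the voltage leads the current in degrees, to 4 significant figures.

28.69°

ω = 2πf = 4587 rad/s
X_L = ωL = 2385 Ω
X_C = 1/(ωC) = 302.0 Ω
Branch 1: Z₁ = R = 1140 Ω
Branch 2 (series LC): Z₂ = j(X_L − X_C) = j2083 Ω
Parallel: Z = Z₁Z₂/(Z₁+Z₂), |Z| = 1000 Ω, ∠Z = 28.69°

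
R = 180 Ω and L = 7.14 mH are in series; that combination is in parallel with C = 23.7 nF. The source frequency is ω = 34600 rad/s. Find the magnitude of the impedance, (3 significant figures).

377 Ω

X_L = ωL = 247 Ω
X_C = 1/(ωC) = 1220 Ω
Branch 1 (R+jX_L): Z₁ = 180 + j247 Ω, |Z₁| = 306 Ω
Branch 2 (−jX_C): Z₂ = −j1220 Ω
Parallel: Z = Z₁Z₂/(Z₁+Z₂), |Z| = 377 Ω, ∠Z = 43.4°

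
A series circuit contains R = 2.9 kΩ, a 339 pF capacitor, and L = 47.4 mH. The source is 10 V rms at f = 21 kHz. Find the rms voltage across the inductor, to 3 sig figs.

3.82 V

ω = 2πf = 131900 rad/s
X_L = ωL = 6250 Ω
X_C = 1/(ωC) = 22400 Ω
Net reactance X = X_L − X_C = -16100 Ω
Z = 2900 − j16100 Ω
|Z| = √(2900² + 16100²) = 16400 Ω
I = V/|Z| = 611 μA
V_L = I·|Z_L| = 0.000611 × 6250 = 3.82 V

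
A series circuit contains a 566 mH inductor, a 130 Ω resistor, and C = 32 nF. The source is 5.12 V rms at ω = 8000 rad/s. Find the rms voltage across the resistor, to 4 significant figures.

1.048 V

X_L = ωL = 4528 Ω
X_C = 1/(ωC) = 3906 Ω
Net reactance X = X_L − X_C = 621.8 Ω
Z = 130.0 + j621.8 Ω
|Z| = √(130.0² + 621.8²) = 635.2 Ω
I = V/|Z| = 8.061 mA
V_R = I·|Z_R| = 0.008061 × 130.0 = 1.048 V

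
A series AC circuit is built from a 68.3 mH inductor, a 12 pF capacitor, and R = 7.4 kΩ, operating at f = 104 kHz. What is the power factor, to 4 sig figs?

ω = 2πf = 653500 rad/s
X_L = ωL = 44630 Ω
X_C = 1/(ωC) = 127500 Ω
Net reactance X = X_L − X_C = -82900 Ω
Z = 7400 − j82900 Ω
|Z| = √(7400² + 82900²) = 83230 Ω
∠Z = arctan(-82900/7400) = -84.90°
cos φ = cos(-84.90°) = 0.08891

0.08891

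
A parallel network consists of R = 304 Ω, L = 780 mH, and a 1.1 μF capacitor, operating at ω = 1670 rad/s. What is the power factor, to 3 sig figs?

X_L = ωL = 1300 Ω
X_C = 1/(ωC) = 544 Ω
Parallel: admittances add. Y = 1/R + 1/(jωL) + jωC
Y = (0.00329 + j0.00107) S
|Y| = 0.00346 S → |Z| = 1/|Y| = 289 Ω, ∠Z = −∠Y = -18.0°
cos φ = cos(-18.0°) = 0.951

0.951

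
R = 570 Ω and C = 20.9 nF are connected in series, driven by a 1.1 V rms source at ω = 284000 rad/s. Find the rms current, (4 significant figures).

1.851 mA

X_C = 1/(ωC) = 168.5 Ω
Z = 570.0 − j168.5 Ω
|Z| = √(570.0² + 168.5²) = 594.4 Ω
I = V/|Z| = 1.1/594.4 = 1.851 mA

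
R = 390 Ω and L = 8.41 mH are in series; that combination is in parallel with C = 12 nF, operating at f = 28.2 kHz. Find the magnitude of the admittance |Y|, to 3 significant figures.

ω = 2πf = 177200 rad/s
X_L = ωL = 1490 Ω
X_C = 1/(ωC) = 470 Ω
Branch 1 (R+jX_L): Z₁ = 390 + j1490 Ω, |Z₁| = 1540 Ω
Branch 2 (−jX_C): Z₂ = −j470 Ω
Parallel: Z = Z₁Z₂/(Z₁+Z₂), |Z| = 663 Ω, ∠Z = -83.7°
|Y| = 1/|Z| = 1.51 mS

1.51 mS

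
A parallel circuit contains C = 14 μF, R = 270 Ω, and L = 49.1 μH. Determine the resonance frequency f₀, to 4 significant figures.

6.070 kHz

ω₀ = 1/√(LC) = 1/√(4.91e-05 × 1.4e-05) = 38140 rad/s
f₀ = ω₀/(2π) = 6.070 kHz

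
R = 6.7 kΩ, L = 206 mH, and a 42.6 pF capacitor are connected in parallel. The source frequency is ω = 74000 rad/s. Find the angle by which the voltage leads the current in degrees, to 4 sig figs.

X_L = ωL = 15240 Ω
X_C = 1/(ωC) = 317200 Ω
Parallel: admittances add. Y = 1/R + 1/(jωL) + jωC
Y = (0.0001493 − j6.245e-05) S
|Y| = 0.0001618 S → |Z| = 1/|Y| = 6181 Ω, ∠Z = −∠Y = 22.70°

22.70°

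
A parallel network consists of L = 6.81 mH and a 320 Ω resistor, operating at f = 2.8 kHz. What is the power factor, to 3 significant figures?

ω = 2πf = 17590 rad/s
X_L = ωL = 120 Ω
Parallel: admittances add. Y = 1/R + 1/(jωL)
Y = (0.00313 − j0.00835) S
|Y| = 0.00891 S → |Z| = 1/|Y| = 112 Ω, ∠Z = −∠Y = 69.5°
cos φ = cos(69.5°) = 0.351

0.351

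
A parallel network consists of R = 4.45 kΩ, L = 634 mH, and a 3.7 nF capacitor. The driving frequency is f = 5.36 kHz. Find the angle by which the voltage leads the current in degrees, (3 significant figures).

-19.1°

ω = 2πf = 33680 rad/s
X_L = ωL = 21400 Ω
X_C = 1/(ωC) = 8030 Ω
Parallel: admittances add. Y = 1/R + 1/(jωL) + jωC
Y = (0.000225 + j7.78e-05) S
|Y| = 0.000238 S → |Z| = 1/|Y| = 4210 Ω, ∠Z = −∠Y = -19.1°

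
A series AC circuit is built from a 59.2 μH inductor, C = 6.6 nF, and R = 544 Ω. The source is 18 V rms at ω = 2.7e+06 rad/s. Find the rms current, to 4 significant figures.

32.50 mA

X_L = ωL = 159.8 Ω
X_C = 1/(ωC) = 56.12 Ω
Net reactance X = X_L − X_C = 103.7 Ω
Z = 544.0 + j103.7 Ω
|Z| = √(544.0² + 103.7²) = 553.8 Ω
I = V/|Z| = 18/553.8 = 32.50 mA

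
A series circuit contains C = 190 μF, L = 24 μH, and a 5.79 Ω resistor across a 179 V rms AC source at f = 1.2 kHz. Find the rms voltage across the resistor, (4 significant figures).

178.3 V

ω = 2πf = 7540 rad/s
X_L = ωL = 0.1810 Ω
X_C = 1/(ωC) = 0.6980 Ω
Net reactance X = X_L − X_C = -0.5171 Ω
Z = 5.790 − j0.5171 Ω
|Z| = √(5.790² + 0.5171²) = 5.813 Ω
I = V/|Z| = 30.79 A
V_R = I·|Z_R| = 30.79 × 5.790 = 178.3 V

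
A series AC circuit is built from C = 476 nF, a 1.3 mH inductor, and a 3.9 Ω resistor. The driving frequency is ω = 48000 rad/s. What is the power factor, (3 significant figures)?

0.205

X_L = ωL = 62.4 Ω
X_C = 1/(ωC) = 43.8 Ω
Net reactance X = X_L − X_C = 18.6 Ω
Z = 3.90 + j18.6 Ω
|Z| = √(3.90² + 18.6²) = 19.0 Ω
∠Z = arctan(18.6/3.90) = 78.2°
cos φ = cos(78.2°) = 0.205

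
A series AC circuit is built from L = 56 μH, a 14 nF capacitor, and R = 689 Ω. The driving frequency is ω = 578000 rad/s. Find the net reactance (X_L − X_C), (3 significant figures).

-91.2 Ω

X_L = ωL = 32.4 Ω
X_C = 1/(ωC) = 124 Ω
X = 32.4 − 124 = -91.2 Ω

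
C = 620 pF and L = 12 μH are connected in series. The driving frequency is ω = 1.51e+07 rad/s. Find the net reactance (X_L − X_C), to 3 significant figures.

X_L = ωL = 181 Ω
X_C = 1/(ωC) = 107 Ω
X = 181 − 107 = 74.4 Ω

74.4 Ω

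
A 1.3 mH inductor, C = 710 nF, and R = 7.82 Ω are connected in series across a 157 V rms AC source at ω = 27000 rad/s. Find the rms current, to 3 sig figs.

8.36 A

X_L = ωL = 35.1 Ω
X_C = 1/(ωC) = 52.2 Ω
Net reactance X = X_L − X_C = -17.1 Ω
Z = 7.82 − j17.1 Ω
|Z| = √(7.82² + 17.1²) = 18.8 Ω
I = V/|Z| = 157/18.8 = 8.36 A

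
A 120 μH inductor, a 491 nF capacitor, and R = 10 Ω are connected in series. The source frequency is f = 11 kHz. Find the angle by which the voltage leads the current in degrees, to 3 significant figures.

-64.7°

ω = 2πf = 69120 rad/s
X_L = ωL = 8.29 Ω
X_C = 1/(ωC) = 29.5 Ω
Net reactance X = X_L − X_C = -21.2 Ω
Z = 10.0 − j21.2 Ω
|Z| = √(10.0² + 21.2²) = 23.4 Ω
∠Z = arctan(-21.2/10.0) = -64.7°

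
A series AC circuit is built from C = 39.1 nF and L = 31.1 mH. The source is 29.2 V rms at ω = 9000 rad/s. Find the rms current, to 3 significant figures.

X_L = ωL = 280 Ω
X_C = 1/(ωC) = 2840 Ω
Net reactance X = X_L − X_C = -2560 Ω
Z = − j2560 Ω
|Z| = √(0² + 2560²) = 2560 Ω
I = V/|Z| = 29.2/2560 = 11.4 mA

11.4 mA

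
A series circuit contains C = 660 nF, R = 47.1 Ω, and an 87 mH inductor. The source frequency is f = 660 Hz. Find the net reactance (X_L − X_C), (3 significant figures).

-4.59 Ω

ω = 2πf = 4147 rad/s
X_L = ωL = 361 Ω
X_C = 1/(ωC) = 365 Ω
X = 361 − 365 = -4.59 Ω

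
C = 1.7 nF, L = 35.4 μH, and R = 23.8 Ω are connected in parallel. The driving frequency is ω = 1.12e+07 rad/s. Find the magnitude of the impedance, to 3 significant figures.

22.1 Ω

X_L = ωL = 396 Ω
X_C = 1/(ωC) = 52.5 Ω
Parallel: admittances add. Y = 1/R + 1/(jωL) + jωC
Y = (0.0420 + j0.0165) S
|Y| = 0.0451 S → |Z| = 1/|Y| = 22.1 Ω, ∠Z = −∠Y = -21.5°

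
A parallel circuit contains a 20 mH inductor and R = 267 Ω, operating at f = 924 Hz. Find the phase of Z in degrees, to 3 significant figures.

66.5°

ω = 2πf = 5806 rad/s
X_L = ωL = 116 Ω
Parallel: admittances add. Y = 1/R + 1/(jωL)
Y = (0.00375 − j0.00861) S
|Y| = 0.00939 S → |Z| = 1/|Y| = 106 Ω, ∠Z = −∠Y = 66.5°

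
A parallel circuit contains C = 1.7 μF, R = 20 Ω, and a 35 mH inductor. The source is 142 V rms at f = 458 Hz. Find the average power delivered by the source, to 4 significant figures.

1.008 kW

ω = 2πf = 2878 rad/s
X_L = ωL = 100.7 Ω
X_C = 1/(ωC) = 204.4 Ω
Parallel: admittances add. Y = 1/R + 1/(jωL) + jωC
Y = (0.05000 − j0.005036) S
|Y| = 0.05025 S → |Z| = 1/|Y| = 19.90 Ω, ∠Z = −∠Y = 5.752°
I = V/|Z| = 7.136 A
P = VI cos φ = 142 × 7.136 × cos(5.752°) = 1.008 kW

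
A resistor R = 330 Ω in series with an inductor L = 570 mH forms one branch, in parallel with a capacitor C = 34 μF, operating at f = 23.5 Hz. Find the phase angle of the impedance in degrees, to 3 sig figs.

-56.5°

ω = 2πf = 147.7 rad/s
X_L = ωL = 84.2 Ω
X_C = 1/(ωC) = 199 Ω
Branch 1 (R+jX_L): Z₁ = 330 + j84.2 Ω, |Z₁| = 341 Ω
Branch 2 (−jX_C): Z₂ = −j199 Ω
Parallel: Z = Z₁Z₂/(Z₁+Z₂), |Z| = 194 Ω, ∠Z = -56.5°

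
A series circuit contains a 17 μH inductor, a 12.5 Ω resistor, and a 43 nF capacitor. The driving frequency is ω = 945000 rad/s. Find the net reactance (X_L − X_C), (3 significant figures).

X_L = ωL = 16.1 Ω
X_C = 1/(ωC) = 24.6 Ω
X = 16.1 − 24.6 = -8.54 Ω

-8.54 Ω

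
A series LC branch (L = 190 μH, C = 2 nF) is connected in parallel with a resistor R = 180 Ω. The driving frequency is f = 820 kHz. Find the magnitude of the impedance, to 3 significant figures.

ω = 2πf = 5.152e+06 rad/s
X_L = ωL = 979 Ω
X_C = 1/(ωC) = 97.0 Ω
Branch 1: Z₁ = R = 180 Ω
Branch 2 (series LC): Z₂ = j(X_L − X_C) = j882 Ω
Parallel: Z = Z₁Z₂/(Z₁+Z₂), |Z| = 176 Ω, ∠Z = 11.5°

176 Ω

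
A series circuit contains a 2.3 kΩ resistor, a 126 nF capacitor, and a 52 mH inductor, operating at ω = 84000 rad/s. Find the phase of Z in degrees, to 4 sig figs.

61.71°

X_L = ωL = 4368 Ω
X_C = 1/(ωC) = 94.48 Ω
Net reactance X = X_L − X_C = 4274 Ω
Z = 2300 + j4274 Ω
|Z| = √(2300² + 4274²) = 4853 Ω
∠Z = arctan(4274/2300) = 61.71°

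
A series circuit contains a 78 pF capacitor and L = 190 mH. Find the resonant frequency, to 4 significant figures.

ω₀ = 1/√(LC) = 1/√(0.19 × 7.8e-11) = 259800 rad/s
f₀ = ω₀/(2π) = 41.34 kHz

41.34 kHz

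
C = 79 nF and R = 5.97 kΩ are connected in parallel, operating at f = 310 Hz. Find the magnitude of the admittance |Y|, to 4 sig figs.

227.5 μS

ω = 2πf = 1948 rad/s
X_C = 1/(ωC) = 6499 Ω
Parallel: admittances add. Y = 1/R + jωC
Y = (0.0001675 + j0.0001539) S
|Y| = 0.0002275 S → |Z| = 1/|Y| = 4396 Ω, ∠Z = −∠Y = -42.57°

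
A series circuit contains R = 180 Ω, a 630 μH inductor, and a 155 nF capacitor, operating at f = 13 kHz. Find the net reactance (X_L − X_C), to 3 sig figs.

ω = 2πf = 81680 rad/s
X_L = ωL = 51.5 Ω
X_C = 1/(ωC) = 79.0 Ω
X = 51.5 − 79.0 = -27.5 Ω

-27.5 Ω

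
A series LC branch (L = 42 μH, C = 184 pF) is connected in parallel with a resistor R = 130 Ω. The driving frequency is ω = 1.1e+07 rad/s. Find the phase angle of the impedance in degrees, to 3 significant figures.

-76.1°

X_L = ωL = 462 Ω
X_C = 1/(ωC) = 494 Ω
Branch 1: Z₁ = R = 130 Ω
Branch 2 (series LC): Z₂ = j(X_L − X_C) = −j32.1 Ω
Parallel: Z = Z₁Z₂/(Z₁+Z₂), |Z| = 31.1 Ω, ∠Z = -76.1°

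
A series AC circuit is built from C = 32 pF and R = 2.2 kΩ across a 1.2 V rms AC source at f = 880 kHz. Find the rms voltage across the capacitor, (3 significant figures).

ω = 2πf = 5.529e+06 rad/s
X_C = 1/(ωC) = 5650 Ω
Z = 2200 − j5650 Ω
|Z| = √(2200² + 5650²) = 6060 Ω
I = V/|Z| = 198 μA
V_C = I·|Z_C| = 0.000198 × 5650 = 1.12 V

1.12 V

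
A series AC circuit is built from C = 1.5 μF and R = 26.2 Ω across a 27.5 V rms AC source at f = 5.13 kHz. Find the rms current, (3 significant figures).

824 mA

ω = 2πf = 32230 rad/s
X_C = 1/(ωC) = 20.7 Ω
Z = 26.2 − j20.7 Ω
|Z| = √(26.2² + 20.7²) = 33.4 Ω
I = V/|Z| = 27.5/33.4 = 824 mA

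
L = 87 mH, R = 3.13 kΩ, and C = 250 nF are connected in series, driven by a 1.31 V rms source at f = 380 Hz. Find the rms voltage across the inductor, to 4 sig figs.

0.07871 V

ω = 2πf = 2388 rad/s
X_L = ωL = 207.7 Ω
X_C = 1/(ωC) = 1675 Ω
Net reactance X = X_L − X_C = -1468 Ω
Z = 3130 − j1468 Ω
|Z| = √(3130² + 1468²) = 3457 Ω
I = V/|Z| = 378.9 μA
V_L = I·|Z_L| = 0.0003789 × 207.7 = 0.07871 V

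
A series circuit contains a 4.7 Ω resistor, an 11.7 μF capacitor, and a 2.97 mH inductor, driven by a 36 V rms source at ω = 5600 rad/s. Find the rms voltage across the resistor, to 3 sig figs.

X_L = ωL = 16.6 Ω
X_C = 1/(ωC) = 15.3 Ω
Net reactance X = X_L − X_C = 1.37 Ω
Z = 4.70 + j1.37 Ω
|Z| = √(4.70² + 1.37²) = 4.90 Ω
I = V/|Z| = 7.35 A
V_R = I·|Z_R| = 7.35 × 4.70 = 34.6 V

34.6 V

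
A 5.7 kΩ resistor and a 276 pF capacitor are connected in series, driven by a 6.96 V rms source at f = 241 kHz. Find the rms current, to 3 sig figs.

1.13 mA

ω = 2πf = 1.514e+06 rad/s
X_C = 1/(ωC) = 2390 Ω
Z = 5700 − j2390 Ω
|Z| = √(5700² + 2390²) = 6180 Ω
I = V/|Z| = 6.96/6180 = 1.13 mA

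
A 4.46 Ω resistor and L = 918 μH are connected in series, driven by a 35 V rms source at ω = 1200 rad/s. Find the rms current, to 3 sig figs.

7.62 A

X_L = ωL = 1.10 Ω
Z = 4.46 + j1.10 Ω
|Z| = √(4.46² + 1.10²) = 4.59 Ω
I = V/|Z| = 35/4.59 = 7.62 A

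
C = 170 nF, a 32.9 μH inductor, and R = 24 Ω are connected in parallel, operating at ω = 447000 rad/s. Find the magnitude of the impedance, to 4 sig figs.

X_L = ωL = 14.71 Ω
X_C = 1/(ωC) = 13.16 Ω
Parallel: admittances add. Y = 1/R + 1/(jωL) + jωC
Y = (0.04167 + j0.007992) S
|Y| = 0.04243 S → |Z| = 1/|Y| = 23.57 Ω, ∠Z = −∠Y = -10.86°

23.57 Ω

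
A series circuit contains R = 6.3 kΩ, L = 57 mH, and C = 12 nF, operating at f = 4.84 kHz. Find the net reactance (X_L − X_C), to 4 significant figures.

-1007 Ω

ω = 2πf = 30410 rad/s
X_L = ωL = 1733 Ω
X_C = 1/(ωC) = 2740 Ω
X = 1733 − 2740 = -1007 Ω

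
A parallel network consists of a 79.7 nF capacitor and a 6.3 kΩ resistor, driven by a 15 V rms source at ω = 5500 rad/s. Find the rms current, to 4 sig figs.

X_C = 1/(ωC) = 2281 Ω
Parallel: admittances add. Y = 1/R + jωC
Y = (0.0001587 + j0.0004384) S
|Y| = 0.0004662 S → |Z| = 1/|Y| = 2145 Ω, ∠Z = −∠Y = -70.09°
I = V/|Z| = 15/2145 = 6.993 mA

6.993 mA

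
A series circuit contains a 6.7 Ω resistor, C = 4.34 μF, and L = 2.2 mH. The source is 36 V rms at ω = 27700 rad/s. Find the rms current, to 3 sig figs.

X_L = ωL = 60.9 Ω
X_C = 1/(ωC) = 8.32 Ω
Net reactance X = X_L − X_C = 52.6 Ω
Z = 6.70 + j52.6 Ω
|Z| = √(6.70² + 52.6²) = 53.0 Ω
I = V/|Z| = 36/53.0 = 679 mA

679 mA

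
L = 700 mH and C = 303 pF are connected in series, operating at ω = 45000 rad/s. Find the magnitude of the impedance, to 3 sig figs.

41800 Ω

X_L = ωL = 31500 Ω
X_C = 1/(ωC) = 73300 Ω
Net reactance X = X_L − X_C = -41800 Ω
Z = − j41800 Ω
|Z| = √(0² + 41800²) = 41800 Ω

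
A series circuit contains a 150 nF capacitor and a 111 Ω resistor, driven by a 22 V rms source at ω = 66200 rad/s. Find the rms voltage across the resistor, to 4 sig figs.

16.29 V

X_C = 1/(ωC) = 100.7 Ω
Z = 111.0 − j100.7 Ω
|Z| = √(111.0² + 100.7²) = 149.9 Ω
I = V/|Z| = 146.8 mA
V_R = I·|Z_R| = 0.1468 × 111.0 = 16.29 V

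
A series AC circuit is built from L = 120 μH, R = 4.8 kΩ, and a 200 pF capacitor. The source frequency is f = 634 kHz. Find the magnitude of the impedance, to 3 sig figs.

4860 Ω

ω = 2πf = 3.984e+06 rad/s
X_L = ωL = 478 Ω
X_C = 1/(ωC) = 1260 Ω
Net reactance X = X_L − X_C = -777 Ω
Z = 4800 − j777 Ω
|Z| = √(4800² + 777²) = 4860 Ω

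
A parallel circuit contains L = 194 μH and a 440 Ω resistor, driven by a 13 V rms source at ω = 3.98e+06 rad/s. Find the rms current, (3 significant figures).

34.0 mA

X_L = ωL = 772 Ω
Parallel: admittances add. Y = 1/R + 1/(jωL)
Y = (0.00227 − j0.00130) S
|Y| = 0.00262 S → |Z| = 1/|Y| = 382 Ω, ∠Z = −∠Y = 29.7°
I = V/|Z| = 13/382 = 34.0 mA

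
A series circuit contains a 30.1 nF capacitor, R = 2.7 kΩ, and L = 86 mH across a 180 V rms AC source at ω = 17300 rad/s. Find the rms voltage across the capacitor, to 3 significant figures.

X_L = ωL = 1490 Ω
X_C = 1/(ωC) = 1920 Ω
Net reactance X = X_L − X_C = -433 Ω
Z = 2700 − j433 Ω
|Z| = √(2700² + 433²) = 2730 Ω
I = V/|Z| = 65.8 mA
V_C = I·|Z_C| = 0.0658 × 1920 = 126 V

126 V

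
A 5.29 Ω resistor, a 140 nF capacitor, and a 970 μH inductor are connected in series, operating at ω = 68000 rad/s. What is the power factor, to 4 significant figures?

X_L = ωL = 65.96 Ω
X_C = 1/(ωC) = 105.0 Ω
Net reactance X = X_L − X_C = -39.08 Ω
Z = 5.290 − j39.08 Ω
|Z| = √(5.290² + 39.08²) = 39.44 Ω
∠Z = arctan(-39.08/5.290) = -82.29°
cos φ = cos(-82.29°) = 0.1341

0.1341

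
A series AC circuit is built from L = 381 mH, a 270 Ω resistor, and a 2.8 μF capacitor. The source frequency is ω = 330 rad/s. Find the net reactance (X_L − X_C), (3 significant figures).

-957 Ω

X_L = ωL = 126 Ω
X_C = 1/(ωC) = 1080 Ω
X = 126 − 1080 = -957 Ω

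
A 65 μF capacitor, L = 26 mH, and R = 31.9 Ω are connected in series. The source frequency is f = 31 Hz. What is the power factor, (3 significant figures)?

0.396

ω = 2πf = 194.8 rad/s
X_L = ωL = 5.06 Ω
X_C = 1/(ωC) = 79.0 Ω
Net reactance X = X_L − X_C = -73.9 Ω
Z = 31.9 − j73.9 Ω
|Z| = √(31.9² + 73.9²) = 80.5 Ω
∠Z = arctan(-73.9/31.9) = -66.7°
cos φ = cos(-66.7°) = 0.396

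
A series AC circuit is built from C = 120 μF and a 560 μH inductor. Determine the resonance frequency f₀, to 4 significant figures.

614.0 Hz

ω₀ = 1/√(LC) = 1/√(0.00056 × 0.00012) = 3858 rad/s
f₀ = ω₀/(2π) = 614.0 Hz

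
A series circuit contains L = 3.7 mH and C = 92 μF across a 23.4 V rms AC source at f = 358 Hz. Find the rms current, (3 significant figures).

6.70 A

ω = 2πf = 2249 rad/s
X_L = ωL = 8.32 Ω
X_C = 1/(ωC) = 4.83 Ω
Net reactance X = X_L − X_C = 3.49 Ω
Z = j3.49 Ω
|Z| = √(0² + 3.49²) = 3.49 Ω
I = V/|Z| = 23.4/3.49 = 6.70 A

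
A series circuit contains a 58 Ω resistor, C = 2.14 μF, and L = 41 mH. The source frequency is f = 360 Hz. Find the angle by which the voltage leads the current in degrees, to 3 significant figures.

ω = 2πf = 2262 rad/s
X_L = ωL = 92.7 Ω
X_C = 1/(ωC) = 207 Ω
Net reactance X = X_L − X_C = -114 Ω
Z = 58.0 − j114 Ω
|Z| = √(58.0² + 114²) = 128 Ω
∠Z = arctan(-114/58.0) = -63.0°

-63.0°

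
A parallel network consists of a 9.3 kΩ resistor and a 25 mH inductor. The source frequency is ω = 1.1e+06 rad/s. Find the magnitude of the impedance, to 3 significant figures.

X_L = ωL = 27500 Ω
Parallel: admittances add. Y = 1/R + 1/(jωL)
Y = (0.000108 − j3.64e-05) S
|Y| = 0.000114 S → |Z| = 1/|Y| = 8810 Ω, ∠Z = −∠Y = 18.7°

8810 Ω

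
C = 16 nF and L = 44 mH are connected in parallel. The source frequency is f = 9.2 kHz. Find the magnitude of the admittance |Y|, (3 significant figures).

532 μS

ω = 2πf = 57810 rad/s
X_L = ωL = 2540 Ω
X_C = 1/(ωC) = 1080 Ω
Parallel: admittances add. Y = 1/(jωL) + jωC
Y = (0 + j0.000532) S
|Y| = 0.000532 S → |Z| = 1/|Y| = 1880 Ω, ∠Z = −∠Y = -90.0°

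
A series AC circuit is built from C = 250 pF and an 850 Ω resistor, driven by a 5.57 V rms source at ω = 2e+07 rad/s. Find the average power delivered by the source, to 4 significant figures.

34.59 mW

X_C = 1/(ωC) = 200.0 Ω
Z = 850.0 − j200.0 Ω
|Z| = √(850.0² + 200.0²) = 873.2 Ω
∠Z = arctan(-200.0/850.0) = -13.24°
I = V/|Z| = 6.379 mA
P = VI cos φ = 5.57 × 0.006379 × cos(-13.24°) = 34.59 mW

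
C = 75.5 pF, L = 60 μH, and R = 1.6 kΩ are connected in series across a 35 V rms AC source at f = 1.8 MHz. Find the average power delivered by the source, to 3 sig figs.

699 mW

ω = 2πf = 1.131e+07 rad/s
X_L = ωL = 679 Ω
X_C = 1/(ωC) = 1170 Ω
Net reactance X = X_L − X_C = -493 Ω
Z = 1600 − j493 Ω
|Z| = √(1600² + 493²) = 1670 Ω
∠Z = arctan(-493/1600) = -17.1°
I = V/|Z| = 20.9 mA
P = VI cos φ = 35 × 0.0209 × cos(-17.1°) = 699 mW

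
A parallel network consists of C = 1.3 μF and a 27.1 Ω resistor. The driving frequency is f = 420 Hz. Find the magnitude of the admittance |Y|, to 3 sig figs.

37.1 mS

ω = 2πf = 2639 rad/s
X_C = 1/(ωC) = 291 Ω
Parallel: admittances add. Y = 1/R + jωC
Y = (0.0369 + j0.00343) S
|Y| = 0.0371 S → |Z| = 1/|Y| = 27.0 Ω, ∠Z = −∠Y = -5.31°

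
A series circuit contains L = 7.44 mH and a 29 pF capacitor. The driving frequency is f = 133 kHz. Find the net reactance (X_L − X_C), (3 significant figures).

ω = 2πf = 835700 rad/s
X_L = ωL = 6220 Ω
X_C = 1/(ωC) = 41300 Ω
X = 6220 − 41300 = -35000 Ω

-35000 Ω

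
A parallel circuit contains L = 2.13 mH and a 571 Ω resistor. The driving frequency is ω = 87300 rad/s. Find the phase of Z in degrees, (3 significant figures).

72.0°

X_L = ωL = 186 Ω
Parallel: admittances add. Y = 1/R + 1/(jωL)
Y = (0.00175 − j0.00538) S
|Y| = 0.00566 S → |Z| = 1/|Y| = 177 Ω, ∠Z = −∠Y = 72.0°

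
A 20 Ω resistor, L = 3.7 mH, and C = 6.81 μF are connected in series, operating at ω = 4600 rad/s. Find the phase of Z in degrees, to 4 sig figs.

-36.69°

X_L = ωL = 17.02 Ω
X_C = 1/(ωC) = 31.92 Ω
Net reactance X = X_L − X_C = -14.90 Ω
Z = 20.00 − j14.90 Ω
|Z| = √(20.00² + 14.90²) = 24.94 Ω
∠Z = arctan(-14.90/20.00) = -36.69°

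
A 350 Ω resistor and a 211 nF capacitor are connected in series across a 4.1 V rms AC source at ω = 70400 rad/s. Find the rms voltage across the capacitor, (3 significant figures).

0.774 V

X_C = 1/(ωC) = 67.3 Ω
Z = 350 − j67.3 Ω
|Z| = √(350² + 67.3²) = 356 Ω
I = V/|Z| = 11.5 mA
V_C = I·|Z_C| = 0.0115 × 67.3 = 0.774 V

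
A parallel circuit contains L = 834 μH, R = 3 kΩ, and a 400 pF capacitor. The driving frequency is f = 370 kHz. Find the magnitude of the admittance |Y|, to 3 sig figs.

532 μS

ω = 2πf = 2.325e+06 rad/s
X_L = ωL = 1940 Ω
X_C = 1/(ωC) = 1080 Ω
Parallel: admittances add. Y = 1/R + 1/(jωL) + jωC
Y = (0.000333 + j0.000414) S
|Y| = 0.000532 S → |Z| = 1/|Y| = 1880 Ω, ∠Z = −∠Y = -51.2°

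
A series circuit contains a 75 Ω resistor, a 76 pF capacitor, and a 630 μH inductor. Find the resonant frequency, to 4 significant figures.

727.3 kHz

ω₀ = 1/√(LC) = 1/√(0.00063 × 7.6e-11) = 4.57e+06 rad/s
f₀ = ω₀/(2π) = 727.3 kHz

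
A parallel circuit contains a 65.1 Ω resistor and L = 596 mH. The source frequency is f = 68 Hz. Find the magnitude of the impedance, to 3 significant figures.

63.1 Ω

ω = 2πf = 427.3 rad/s
X_L = ωL = 255 Ω
Parallel: admittances add. Y = 1/R + 1/(jωL)
Y = (0.0154 − j0.00393) S
|Y| = 0.0159 S → |Z| = 1/|Y| = 63.1 Ω, ∠Z = −∠Y = 14.3°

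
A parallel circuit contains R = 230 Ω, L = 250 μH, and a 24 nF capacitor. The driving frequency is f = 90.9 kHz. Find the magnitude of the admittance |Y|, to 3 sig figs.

ω = 2πf = 571100 rad/s
X_L = ωL = 143 Ω
X_C = 1/(ωC) = 73.0 Ω
Parallel: admittances add. Y = 1/R + 1/(jωL) + jωC
Y = (0.00435 + j0.00670) S
|Y| = 0.00799 S → |Z| = 1/|Y| = 125 Ω, ∠Z = −∠Y = -57.0°

7.99 mS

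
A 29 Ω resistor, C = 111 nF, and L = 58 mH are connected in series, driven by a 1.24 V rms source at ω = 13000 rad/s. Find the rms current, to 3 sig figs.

18.4 mA

X_L = ωL = 754 Ω
X_C = 1/(ωC) = 693 Ω
Net reactance X = X_L − X_C = 61.0 Ω
Z = 29.0 + j61.0 Ω
|Z| = √(29.0² + 61.0²) = 67.5 Ω
I = V/|Z| = 1.24/67.5 = 18.4 mA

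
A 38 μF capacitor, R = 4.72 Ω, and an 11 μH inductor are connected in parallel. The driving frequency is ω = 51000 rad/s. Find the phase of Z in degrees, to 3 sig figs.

X_L = ωL = 0.561 Ω
X_C = 1/(ωC) = 0.516 Ω
Parallel: admittances add. Y = 1/R + 1/(jωL) + jωC
Y = (0.212 + j0.155) S
|Y| = 0.263 S → |Z| = 1/|Y| = 3.81 Ω, ∠Z = −∠Y = -36.3°

-36.3°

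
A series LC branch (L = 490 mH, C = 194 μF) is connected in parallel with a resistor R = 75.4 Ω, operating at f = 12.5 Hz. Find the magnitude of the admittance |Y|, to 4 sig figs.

39.15 mS

ω = 2πf = 78.54 rad/s
X_L = ωL = 38.48 Ω
X_C = 1/(ωC) = 65.63 Ω
Branch 1: Z₁ = R = 75.40 Ω
Branch 2 (series LC): Z₂ = j(X_L − X_C) = −j27.15 Ω
Parallel: Z = Z₁Z₂/(Z₁+Z₂), |Z| = 25.54 Ω, ∠Z = -70.20°
|Y| = 1/|Z| = 39.15 mS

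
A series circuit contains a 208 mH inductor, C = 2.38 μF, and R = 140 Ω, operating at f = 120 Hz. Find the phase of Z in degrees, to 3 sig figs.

-70.7°

ω = 2πf = 754.0 rad/s
X_L = ωL = 157 Ω
X_C = 1/(ωC) = 557 Ω
Net reactance X = X_L − X_C = -400 Ω
Z = 140 − j400 Ω
|Z| = √(140² + 400²) = 424 Ω
∠Z = arctan(-400/140) = -70.7°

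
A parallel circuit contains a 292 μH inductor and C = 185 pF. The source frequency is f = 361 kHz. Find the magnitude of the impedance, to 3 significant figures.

ω = 2πf = 2.268e+06 rad/s
X_L = ωL = 662 Ω
X_C = 1/(ωC) = 2380 Ω
Parallel: admittances add. Y = 1/(jωL) + jωC
Y = (0 − j0.00109) S
|Y| = 0.00109 S → |Z| = 1/|Y| = 917 Ω, ∠Z = −∠Y = 90.0°

917 Ω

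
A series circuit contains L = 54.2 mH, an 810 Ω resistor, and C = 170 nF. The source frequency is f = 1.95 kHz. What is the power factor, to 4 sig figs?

0.9752

ω = 2πf = 12250 rad/s
X_L = ωL = 664.1 Ω
X_C = 1/(ωC) = 480.1 Ω
Net reactance X = X_L − X_C = 184.0 Ω
Z = 810.0 + j184.0 Ω
|Z| = √(810.0² + 184.0²) = 830.6 Ω
∠Z = arctan(184.0/810.0) = 12.80°
cos φ = cos(12.80°) = 0.9752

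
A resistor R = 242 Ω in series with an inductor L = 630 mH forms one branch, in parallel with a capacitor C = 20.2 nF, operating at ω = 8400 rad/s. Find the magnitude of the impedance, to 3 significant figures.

X_L = ωL = 5290 Ω
X_C = 1/(ωC) = 5890 Ω
Branch 1 (R+jX_L): Z₁ = 242 + j5290 Ω, |Z₁| = 5300 Ω
Branch 2 (−jX_C): Z₂ = −j5890 Ω
Parallel: Z = Z₁Z₂/(Z₁+Z₂), |Z| = 48200 Ω, ∠Z = 65.5°

48200 Ω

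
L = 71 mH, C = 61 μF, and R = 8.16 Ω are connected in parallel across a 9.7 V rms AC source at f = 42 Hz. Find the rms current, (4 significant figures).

1.242 A

ω = 2πf = 263.9 rad/s
X_L = ωL = 18.74 Ω
X_C = 1/(ωC) = 62.12 Ω
Parallel: admittances add. Y = 1/R + 1/(jωL) + jωC
Y = (0.1225 − j0.03727) S
|Y| = 0.1281 S → |Z| = 1/|Y| = 7.807 Ω, ∠Z = −∠Y = 16.92°
I = V/|Z| = 9.7/7.807 = 1.242 A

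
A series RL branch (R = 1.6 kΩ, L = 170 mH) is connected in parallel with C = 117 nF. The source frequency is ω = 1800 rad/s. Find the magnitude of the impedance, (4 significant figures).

X_L = ωL = 306.0 Ω
X_C = 1/(ωC) = 4748 Ω
Branch 1 (R+jX_L): Z₁ = 1600 + j306.0 Ω, |Z₁| = 1629 Ω
Branch 2 (−jX_C): Z₂ = −j4748 Ω
Parallel: Z = Z₁Z₂/(Z₁+Z₂), |Z| = 1638 Ω, ∠Z = -8.980°

1638 Ω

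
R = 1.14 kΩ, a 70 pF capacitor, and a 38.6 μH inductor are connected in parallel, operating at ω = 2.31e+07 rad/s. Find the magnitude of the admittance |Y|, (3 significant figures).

X_L = ωL = 892 Ω
X_C = 1/(ωC) = 618 Ω
Parallel: admittances add. Y = 1/R + 1/(jωL) + jωC
Y = (0.000877 + j0.000495) S
|Y| = 0.00101 S → |Z| = 1/|Y| = 993 Ω, ∠Z = −∠Y = -29.5°

1.01 mS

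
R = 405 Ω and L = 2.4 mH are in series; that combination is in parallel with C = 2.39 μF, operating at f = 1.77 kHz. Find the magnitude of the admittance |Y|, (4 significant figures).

ω = 2πf = 11120 rad/s
X_L = ωL = 26.69 Ω
X_C = 1/(ωC) = 37.62 Ω
Branch 1 (R+jX_L): Z₁ = 405.0 + j26.69 Ω, |Z₁| = 405.9 Ω
Branch 2 (−jX_C): Z₂ = −j37.62 Ω
Parallel: Z = Z₁Z₂/(Z₁+Z₂), |Z| = 37.69 Ω, ∠Z = -84.68°
|Y| = 1/|Z| = 26.53 mS

26.53 mS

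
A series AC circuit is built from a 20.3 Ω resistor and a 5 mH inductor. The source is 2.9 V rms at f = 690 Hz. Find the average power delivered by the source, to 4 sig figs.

ω = 2πf = 4335 rad/s
X_L = ωL = 21.68 Ω
Z = 20.30 + j21.68 Ω
|Z| = √(20.30² + 21.68²) = 29.70 Ω
∠Z = arctan(21.68/20.30) = 46.88°
I = V/|Z| = 97.65 mA
P = VI cos φ = 2.9 × 0.09765 × cos(46.88°) = 193.6 mW

193.6 mW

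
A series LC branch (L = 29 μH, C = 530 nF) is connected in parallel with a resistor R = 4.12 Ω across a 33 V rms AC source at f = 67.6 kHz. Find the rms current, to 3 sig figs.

ω = 2πf = 424700 rad/s
X_L = ωL = 12.3 Ω
X_C = 1/(ωC) = 4.44 Ω
Branch 1: Z₁ = R = 4.12 Ω
Branch 2 (series LC): Z₂ = j(X_L − X_C) = j7.88 Ω
Parallel: Z = Z₁Z₂/(Z₁+Z₂), |Z| = 3.65 Ω, ∠Z = 27.6°
I = V/|Z| = 33/3.65 = 9.04 A

9.04 A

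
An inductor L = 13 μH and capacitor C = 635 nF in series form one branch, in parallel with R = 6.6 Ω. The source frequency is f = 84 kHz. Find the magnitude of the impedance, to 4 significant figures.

3.343 Ω

ω = 2πf = 527800 rad/s
X_L = ωL = 6.861 Ω
X_C = 1/(ωC) = 2.984 Ω
Branch 1: Z₁ = R = 6.600 Ω
Branch 2 (series LC): Z₂ = j(X_L − X_C) = j3.877 Ω
Parallel: Z = Z₁Z₂/(Z₁+Z₂), |Z| = 3.343 Ω, ∠Z = 59.57°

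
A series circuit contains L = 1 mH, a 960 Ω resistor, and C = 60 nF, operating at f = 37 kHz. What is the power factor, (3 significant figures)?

0.986

ω = 2πf = 232500 rad/s
X_L = ωL = 232 Ω
X_C = 1/(ωC) = 71.7 Ω
Net reactance X = X_L − X_C = 161 Ω
Z = 960 + j161 Ω
|Z| = √(960² + 161²) = 973 Ω
∠Z = arctan(161/960) = 9.51°
cos φ = cos(9.51°) = 0.986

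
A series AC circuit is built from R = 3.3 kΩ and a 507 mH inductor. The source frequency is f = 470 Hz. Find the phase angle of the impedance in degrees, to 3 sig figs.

24.4°

ω = 2πf = 2953 rad/s
X_L = ωL = 1500 Ω
Z = 3300 + j1500 Ω
|Z| = √(3300² + 1500²) = 3620 Ω
∠Z = arctan(1500/3300) = 24.4°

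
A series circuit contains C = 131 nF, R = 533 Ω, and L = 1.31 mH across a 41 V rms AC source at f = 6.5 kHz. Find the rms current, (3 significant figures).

74.6 mA

ω = 2πf = 40840 rad/s
X_L = ωL = 53.5 Ω
X_C = 1/(ωC) = 187 Ω
Net reactance X = X_L − X_C = -133 Ω
Z = 533 − j133 Ω
|Z| = √(533² + 133²) = 549 Ω
I = V/|Z| = 41/549 = 74.6 mA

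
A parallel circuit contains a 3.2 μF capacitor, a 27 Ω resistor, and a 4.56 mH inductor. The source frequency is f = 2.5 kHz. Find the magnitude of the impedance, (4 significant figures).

19.28 Ω

ω = 2πf = 15710 rad/s
X_L = ωL = 71.63 Ω
X_C = 1/(ωC) = 19.89 Ω
Parallel: admittances add. Y = 1/R + 1/(jωL) + jωC
Y = (0.03704 + j0.03630) S
|Y| = 0.05186 S → |Z| = 1/|Y| = 19.28 Ω, ∠Z = −∠Y = -44.43°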